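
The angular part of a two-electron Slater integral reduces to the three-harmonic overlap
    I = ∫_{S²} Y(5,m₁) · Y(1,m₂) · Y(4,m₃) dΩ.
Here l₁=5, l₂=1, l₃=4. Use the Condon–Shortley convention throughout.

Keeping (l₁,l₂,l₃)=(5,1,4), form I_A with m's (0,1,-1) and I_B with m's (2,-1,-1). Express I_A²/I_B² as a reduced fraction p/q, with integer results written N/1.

10/21

l's match ⇒ only the (l;m) 3-j factors differ between A and B.
A: triangle coeff Δ(5,1,4) = 1/495; Σ_t [2,2]: t=2:+1/1440 = 1/1440; (3j)²=2/99 [(5 1 4; 0 1 -1)], sign=-1
B: triangle coeff Δ(5,1,4) = 1/495; Σ_t [0,0]: t=0:+1/1440 = 1/1440; (3j)²=7/165 [(5 1 4; 2 -1 -1)], sign=-1
I_A²/I_B² = (2/99)/(7/165) = 10/21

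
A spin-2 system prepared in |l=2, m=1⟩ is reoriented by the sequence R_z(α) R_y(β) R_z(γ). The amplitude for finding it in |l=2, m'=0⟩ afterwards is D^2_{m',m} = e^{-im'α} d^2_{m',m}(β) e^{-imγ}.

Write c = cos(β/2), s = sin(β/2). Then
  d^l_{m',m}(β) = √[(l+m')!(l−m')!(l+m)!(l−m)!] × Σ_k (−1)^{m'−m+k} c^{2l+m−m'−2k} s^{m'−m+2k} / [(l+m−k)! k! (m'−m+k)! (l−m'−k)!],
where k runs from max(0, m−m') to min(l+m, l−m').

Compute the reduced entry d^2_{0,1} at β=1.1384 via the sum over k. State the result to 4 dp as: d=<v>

d=0.4660

d^2_{0,1}(β=1.1384) via the finite sum:
With c≡cos(β/2)=0.842332 and s≡sin(β/2)=0.538958, N=[2·2·6·1]^{1/2}=4.898979
k∈{1,2} keeps every argument non-negative
  k=1: (−1)^0·4.8990/(2)·0.8423^3·0.5390^1 = +0.789008
  k=2: (−1)^1·4.8990/(2)·0.8423^1·0.5390^3 = -0.323017
d^2_{0,1}(1.1384) = +0.789008 -0.323017 = +0.465991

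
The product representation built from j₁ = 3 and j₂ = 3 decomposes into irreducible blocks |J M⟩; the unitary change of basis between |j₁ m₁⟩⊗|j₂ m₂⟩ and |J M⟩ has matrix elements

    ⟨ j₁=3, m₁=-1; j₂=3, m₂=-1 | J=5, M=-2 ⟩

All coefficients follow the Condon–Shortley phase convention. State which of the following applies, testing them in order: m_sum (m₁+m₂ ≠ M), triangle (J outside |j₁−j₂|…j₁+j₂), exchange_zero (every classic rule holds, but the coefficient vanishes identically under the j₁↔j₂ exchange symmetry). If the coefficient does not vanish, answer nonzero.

exchange_zero

m-sum: m₁+m₂ = -1+(-1) = -2, M = -2  ✓
triangle: |j₁−j₂| = 0 ≤ J = 5 ≤ j₁+j₂ = 6  ✓
exchange: j₁=j₂ and m₁=m₂, and (−1)^(j₁+j₂−J) = (−1)^1 = −1 forces ⟨j₁m₁;j₂m₂|JM⟩ = −⟨j₂m₂;j₁m₁|JM⟩ = −⟨j₁m₁;j₂m₂|JM⟩ ⇒ the coefficient vanishes identically
Racah sum check: Σ_k collapses to 0 ⇒ CG = 0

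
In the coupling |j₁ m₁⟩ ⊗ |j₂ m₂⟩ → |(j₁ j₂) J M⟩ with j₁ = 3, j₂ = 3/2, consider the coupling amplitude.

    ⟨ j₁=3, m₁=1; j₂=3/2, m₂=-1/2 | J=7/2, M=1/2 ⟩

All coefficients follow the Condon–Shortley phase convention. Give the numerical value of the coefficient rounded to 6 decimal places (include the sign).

√[8·1!5!2!/9! · 4!2!1!2!4!3!] = √(512/7)
  +(−1)^0/∏(0,1,2,1,3,1)! = 1/12  (running 1/12)
  +(−1)^1/∏(1,0,1,0,4,2)! = -1/48  (running 1/16)
⟨..|..⟩ = √(512/7)·(1/16) = +0.534522

+0.534522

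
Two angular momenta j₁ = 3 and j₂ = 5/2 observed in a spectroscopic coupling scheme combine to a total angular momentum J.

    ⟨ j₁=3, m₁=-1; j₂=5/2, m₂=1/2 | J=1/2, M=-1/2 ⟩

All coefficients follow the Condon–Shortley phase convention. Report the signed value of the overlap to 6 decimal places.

-0.436436  (= −√(4/21))

j₁+j₂−J=5  J+j₁−j₂=1  J−j₁+j₂=0  j₁+j₂+J+1=7
(j₁±m₁, j₂±m₂, J±M) = (2,4,3,2,0,1)
P² = 192/7
sum k=3..3:
  [3] −1/12 = -1/12
S = -1/12
C² = P²·S² = 4/21 ; C = -0.436436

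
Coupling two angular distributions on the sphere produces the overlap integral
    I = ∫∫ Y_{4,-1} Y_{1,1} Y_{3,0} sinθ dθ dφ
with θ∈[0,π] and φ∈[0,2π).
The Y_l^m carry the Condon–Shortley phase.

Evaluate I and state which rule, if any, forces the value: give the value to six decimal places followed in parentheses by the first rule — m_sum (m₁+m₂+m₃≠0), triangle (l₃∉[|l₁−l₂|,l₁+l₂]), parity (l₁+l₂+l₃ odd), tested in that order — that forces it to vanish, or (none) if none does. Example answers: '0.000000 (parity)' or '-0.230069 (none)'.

-0.194664 (none)

Checks pass: Σm=0; 8 even; l₃=3∈[3,5].
(2·4+1)(2·1+1)(2·3+1) = 189
Δ: 2! 6! 0! / 9! → 1/252
sum: t=1:−1/36 = -1/36
3j²(4 1 3; 0 0 0) = Δ·Π!·Σ² = 4/63  (sign +1)
sum: t=2:+1/72 = 1/72
3j²(4 1 3; -1 1 0) = Δ·Π!·Σ² = 5/126  (sign -1)
combine: 4πI² = 189·4/63·5/126 = 10/21
take √, sign -1: I = -0.19466390
No selection rule forces the value: the integral is nonzero (none).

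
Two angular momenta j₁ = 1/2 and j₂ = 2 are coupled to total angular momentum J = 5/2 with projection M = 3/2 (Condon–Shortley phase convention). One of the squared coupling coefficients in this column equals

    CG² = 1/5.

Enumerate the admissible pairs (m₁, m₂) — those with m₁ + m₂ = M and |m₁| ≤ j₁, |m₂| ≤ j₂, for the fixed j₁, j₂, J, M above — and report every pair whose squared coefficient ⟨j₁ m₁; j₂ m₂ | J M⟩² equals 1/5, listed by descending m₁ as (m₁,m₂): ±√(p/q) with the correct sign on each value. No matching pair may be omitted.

(-1/2,2): +√(1/5)

Admissible pairs with m₁+m₂ = M = 3/2: (-1/2,2), (1/2,1)
  (m₁,m₂)=(1/2,1): CG² = 4/5, CG = +√(4/5)
  (m₁,m₂)=(-1/2,2): CG² = 1/5, CG = +√(1/5)   ← matches the target
Pairs with CG² = 1/5: (-1/2,2): +√(1/5)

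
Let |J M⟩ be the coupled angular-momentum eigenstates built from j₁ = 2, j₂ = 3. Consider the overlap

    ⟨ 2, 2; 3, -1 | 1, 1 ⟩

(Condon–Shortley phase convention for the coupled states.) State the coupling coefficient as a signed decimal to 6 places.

triangle: 4!*0!*2!/7! = 48/5040
(j±m)!: 4!*0!*2!*4!*2!*0! = 2304
prefactor² = (2J+1)*Δ*N² = 2304/35
  k=0: +1/(0!*4!*0!*2!*0!*0!) = 1/48
Σ = 1/48  ⇒  CG² = 2304/35*(1/48)² = 1/35
CG = +√(1/35) = +0.169031

+√(1/35) = +0.169031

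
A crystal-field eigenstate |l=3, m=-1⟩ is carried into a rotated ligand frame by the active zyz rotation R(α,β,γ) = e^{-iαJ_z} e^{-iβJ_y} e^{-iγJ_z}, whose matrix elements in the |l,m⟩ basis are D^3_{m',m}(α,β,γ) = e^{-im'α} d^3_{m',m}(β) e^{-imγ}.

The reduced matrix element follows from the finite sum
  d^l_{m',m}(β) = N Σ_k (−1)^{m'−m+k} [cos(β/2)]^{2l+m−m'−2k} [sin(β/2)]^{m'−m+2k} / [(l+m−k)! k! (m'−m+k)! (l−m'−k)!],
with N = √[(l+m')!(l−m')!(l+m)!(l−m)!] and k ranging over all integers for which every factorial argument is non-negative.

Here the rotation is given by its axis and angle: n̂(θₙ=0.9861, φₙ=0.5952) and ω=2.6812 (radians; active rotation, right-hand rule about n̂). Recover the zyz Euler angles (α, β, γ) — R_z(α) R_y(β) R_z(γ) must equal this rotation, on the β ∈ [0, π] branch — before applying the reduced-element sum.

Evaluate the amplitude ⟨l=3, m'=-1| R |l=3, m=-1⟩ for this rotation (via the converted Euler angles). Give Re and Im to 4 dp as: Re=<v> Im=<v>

Re=-0.2191 Im=0.2270

Axis–angle → zyz. n̂ = (sinθₙcosφₙ, sinθₙsinφₙ, cosθₙ) = (+0.690483, +0.467535, +0.551946), ω = 2.6812.
R = I cosω + sinω [n̂]ₓ + (1−cosω) n̂n̂ᵀ gives
  R = [+0.008013, +0.366807, +0.930263; +0.857266, -0.481460, +0.182458; +0.514811, +0.796021, -0.318309]
β = atan2(√(R₁₃²+R₂₃²), R₃₃) = 1.894742; α = atan2(R₂₃, R₁₃) mod 2π = 0.193677; γ = atan2(R₃₂, −R₃₁) mod 2π = 2.144870
First d^3_{-1,-1}(β=1.8947), then the phase factors e^{-i(-1)α} and e^{-i(-1)γ}:
c=cos(1.894742/2)=0.583820, s=sin(1.894742/2)=0.811883; N=√[2·24·2·24]=48.000000
k: max(0,(-1)−(-1))=0 … min(3+(-1),3−(-1))=2
  k=0: (−1)^0·48.0000/(48)·0.5838^6·0.8119^0 = +0.039598
  k=1: (−1)^1·48.0000/(6)·0.5838^4·0.8119^2 = -0.612622
  k=2: (−1)^2·48.0000/(8)·0.5838^2·0.8119^4 = +0.888553
d^3_{-1,-1}(1.8947) = +0.039598 -0.612622 +0.888553 = +0.315529
Phases: e^{-i·(-1)·0.1937}=+0.981303+0.192469i, e^{-i·(-1)·2.1449}=-0.543057+0.839696i ⇒ D=-0.219141+0.227015i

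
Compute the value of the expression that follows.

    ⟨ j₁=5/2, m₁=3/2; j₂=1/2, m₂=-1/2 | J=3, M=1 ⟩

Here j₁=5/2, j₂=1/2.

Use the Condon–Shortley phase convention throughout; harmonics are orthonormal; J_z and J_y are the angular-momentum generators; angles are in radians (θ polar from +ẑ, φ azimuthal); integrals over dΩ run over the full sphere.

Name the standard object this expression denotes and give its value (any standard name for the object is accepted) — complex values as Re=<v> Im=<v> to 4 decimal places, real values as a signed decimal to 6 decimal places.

Clebsch–Gordan coefficient, +√(1/3) ≈ +0.577350

This is a Clebsch–Gordan (vector-coupling) coefficient.
triangle: 0!*5!*1!/7! = 120/5040
(j±m)!: 4!*1!*0!*1!*4!*2! = 1152
prefactor² = (2J+1)*Δ*N² = 192
  k=0: +1/(0!*0!*1!*0!*4!*1!) = 1/24
Σ = 1/24  ⇒  CG² = 192*(1/24)² = 1/3
CG = +√(1/3) = +0.577350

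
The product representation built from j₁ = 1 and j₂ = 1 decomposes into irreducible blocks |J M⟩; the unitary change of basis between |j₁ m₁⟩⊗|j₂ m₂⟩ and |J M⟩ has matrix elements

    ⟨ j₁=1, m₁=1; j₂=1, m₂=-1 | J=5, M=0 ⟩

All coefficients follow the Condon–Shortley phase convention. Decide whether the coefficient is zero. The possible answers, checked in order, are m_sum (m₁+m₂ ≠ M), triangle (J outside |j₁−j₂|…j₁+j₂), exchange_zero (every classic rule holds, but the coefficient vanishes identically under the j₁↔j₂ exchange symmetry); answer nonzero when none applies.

triangle

m-sum: m₁+m₂ = 1+(-1) = 0, M = 0  ✓
triangle: need |j₁−j₂| ≤ J ≤ j₁+j₂, i.e. J ∈ [0, 2]; J = 5 is outside ✗ ⇒ coefficient is 0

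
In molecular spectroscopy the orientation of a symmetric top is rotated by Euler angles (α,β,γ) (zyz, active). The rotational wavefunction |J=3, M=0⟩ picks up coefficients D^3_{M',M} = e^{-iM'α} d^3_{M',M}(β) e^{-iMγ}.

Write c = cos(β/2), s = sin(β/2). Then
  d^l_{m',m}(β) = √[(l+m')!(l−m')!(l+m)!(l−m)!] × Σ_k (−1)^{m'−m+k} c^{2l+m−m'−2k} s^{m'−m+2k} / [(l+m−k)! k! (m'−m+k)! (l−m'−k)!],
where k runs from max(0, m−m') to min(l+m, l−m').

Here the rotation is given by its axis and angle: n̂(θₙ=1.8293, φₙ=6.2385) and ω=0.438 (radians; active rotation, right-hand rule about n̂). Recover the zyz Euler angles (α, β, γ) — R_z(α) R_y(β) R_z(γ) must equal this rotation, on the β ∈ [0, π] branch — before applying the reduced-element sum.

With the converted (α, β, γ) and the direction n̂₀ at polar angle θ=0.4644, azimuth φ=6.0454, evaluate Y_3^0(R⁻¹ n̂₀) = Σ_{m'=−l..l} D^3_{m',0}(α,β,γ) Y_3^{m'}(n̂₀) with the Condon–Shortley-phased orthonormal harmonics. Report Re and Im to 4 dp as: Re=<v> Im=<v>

Axis–angle → zyz. n̂ = (sinθₙcosφₙ, sinθₙsinφₙ, cosθₙ) = (+0.965809, -0.043186, -0.255634), ω = 0.4380.
R = I cosω + sinω [n̂]ₓ + (1−cosω) n̂n̂ᵀ gives
  R = [+0.993655, +0.104485, -0.041623; -0.112359, +0.905778, -0.408585; -0.004990, +0.410670, +0.911771]
β = atan2(√(R₁₃²+R₂₃²), R₃₃) = 0.423222; α = atan2(R₂₃, R₁₃) mod 2π = 4.610869; γ = atan2(R₃₂, −R₃₁) mod 2π = 1.558646
Need the full column D^3_{m',0} for m'=−3..3 at α=4.6109, β=0.4232, γ=1.5586.
cos(β/2)=0.977694, sin(β/2)=0.210035
d^3_{-3,0}: single k=3 term ⇒ +0.038726;  D = +0.011613+0.036943i
d^3_{-2,0}: k∈[2..3] ⇒ +0.220778 -0.010189 = +0.210589;  D = -0.206263+0.042465i
d^3_{-1,0}: k∈[1..3] ⇒ +0.649975 -0.089990 +0.001384 = +0.561369;  D = -0.056893-0.558479i
d^3_{0,0}: k∈[0..3] ⇒ +0.873408 -0.362775 +0.016742 -0.000086 = +0.527290;  D = +0.527290+0.000000i
d^3_{1,0}: k∈[0..2] ⇒ -0.649975 +0.089990 -0.001384 = -0.561369;  D = +0.056893-0.558479i
d^3_{2,0}: k∈[0..1] ⇒ +0.220778 -0.010189 = +0.210589;  D = -0.206263-0.042465i
d^3_{3,0}: single k=0 term ⇒ -0.038726;  D = -0.011613+0.036943i
Y_3^{m'}(θ=0.4644,φ=6.0454) and Σ D·Y over m':
  (+0.0116+0.0369i)·(+0.0283+0.0245i)  (-0.2063+0.0425i)·(+0.1630+0.0839i)  (-0.0569-0.5585i)·(+0.4216+0.1022i)  (+0.5273+0.0000i)·(+0.3326+0.0000i)  (+0.0569-0.5585i)·(-0.4216+0.1022i)  (-0.2063-0.0425i)·(+0.1630-0.0839i)  (-0.0116+0.0369i)·(-0.0283+0.0245i)
Y_3^0(R⁻¹ n̂) = +0.166059+0.000000i

Re=0.1661 Im=0.0000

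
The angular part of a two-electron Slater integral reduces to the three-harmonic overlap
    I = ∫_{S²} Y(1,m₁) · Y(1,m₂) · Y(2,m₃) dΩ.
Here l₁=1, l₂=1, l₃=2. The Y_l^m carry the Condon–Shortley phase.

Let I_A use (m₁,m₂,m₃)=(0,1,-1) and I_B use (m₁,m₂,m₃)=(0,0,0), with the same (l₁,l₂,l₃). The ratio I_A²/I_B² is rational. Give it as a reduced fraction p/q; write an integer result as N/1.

3/4

Same 1,1,2: normalisation and zero-m 3j drop out of the ratio.
A: Δ: 0! 2! 2! / 5! → 1/30; sum: t=0:+1/2 = 1/2; 3j²(1 1 2; 0 1 -1) = Δ·Π!·Σ² = 1/10  (sign -1)
B: Δ: 0! 2! 2! / 5! → 1/30; sum: t=0:+1/1 = 1/1; 3j²(1 1 2; 0 0 0) = Δ·Π!·Σ² = 2/15  (sign +1)
I_A²/I_B² = (1/10)/(2/15) = 3/4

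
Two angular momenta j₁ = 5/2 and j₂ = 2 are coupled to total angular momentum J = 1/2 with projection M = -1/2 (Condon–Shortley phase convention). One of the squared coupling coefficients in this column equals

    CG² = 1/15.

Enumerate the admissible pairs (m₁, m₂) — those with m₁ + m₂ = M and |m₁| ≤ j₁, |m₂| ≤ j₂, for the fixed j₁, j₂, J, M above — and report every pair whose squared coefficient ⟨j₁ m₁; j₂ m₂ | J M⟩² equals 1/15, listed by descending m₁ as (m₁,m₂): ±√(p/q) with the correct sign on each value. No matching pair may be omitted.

(3/2,-2): +√(1/15)

Admissible pairs with m₁+m₂ = M = -1/2: (-5/2,2), (-3/2,1), (-1/2,0), (1/2,-1), (3/2,-2)
  (m₁,m₂)=(3/2,-2): CG² = 1/15, CG = +√(1/15)   ← matches the target
  (m₁,m₂)=(1/2,-1): CG² = 2/15, CG = −√(2/15)
  (m₁,m₂)=(-1/2,0): CG² = 1/5, CG = +√(1/5)
  (m₁,m₂)=(-3/2,1): CG² = 4/15, CG = −√(4/15)
  (m₁,m₂)=(-5/2,2): CG² = 1/3, CG = +√(1/3)
Pairs with CG² = 1/15: (3/2,-2): +√(1/15)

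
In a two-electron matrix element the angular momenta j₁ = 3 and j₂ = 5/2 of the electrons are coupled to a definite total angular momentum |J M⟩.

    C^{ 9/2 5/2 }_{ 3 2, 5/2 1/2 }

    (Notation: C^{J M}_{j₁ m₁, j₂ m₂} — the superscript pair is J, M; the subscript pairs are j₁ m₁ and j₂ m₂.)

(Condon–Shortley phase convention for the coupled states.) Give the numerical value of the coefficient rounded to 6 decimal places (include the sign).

j₁+j₂−J=1  J+j₁−j₂=5  J−j₁+j₂=4  j₁+j₂+J+1=11
(j₁±m₁, j₂±m₂, J±M) = (5,1,3,2,7,2)
P² = 115200/11
sum k=0..1:
  [0] +1/144 = 1/144
  [1] −1/480 = -1/480
S = 7/1440
C² = P²·S² = 49/198 ; C = +0.497468

+√(49/198) ≈ +0.497468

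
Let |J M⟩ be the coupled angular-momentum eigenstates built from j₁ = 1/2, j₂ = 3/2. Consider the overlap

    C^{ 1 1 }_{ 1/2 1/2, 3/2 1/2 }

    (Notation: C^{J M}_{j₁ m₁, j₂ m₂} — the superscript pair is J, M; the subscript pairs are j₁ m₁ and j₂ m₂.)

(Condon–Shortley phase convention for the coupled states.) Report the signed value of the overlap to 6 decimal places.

+√(1/4) ≈ +0.500000

triangle: 1!·0!·2!/4! = 2/24
(j±m)!: 1!·0!·2!·1!·2!·0! = 4
prefactor² = (2J+1)·Δ·N² = 1
  k=0: +1/(0!·1!·0!·2!·0!·0!) = 1/2
Σ = 1/2  ⇒  CG² = 1·(1/2)² = 1/4
CG = +√(1/4) = +0.500000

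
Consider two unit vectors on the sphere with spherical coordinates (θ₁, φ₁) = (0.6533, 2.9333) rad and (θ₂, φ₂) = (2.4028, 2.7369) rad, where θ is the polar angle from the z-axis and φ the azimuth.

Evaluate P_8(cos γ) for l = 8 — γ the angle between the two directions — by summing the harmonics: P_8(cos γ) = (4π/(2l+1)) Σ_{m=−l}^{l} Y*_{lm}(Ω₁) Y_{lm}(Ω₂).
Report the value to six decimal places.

-0.005228

Summing Y*_{l m}(θ₁,φ₁)·Y_{l m}(θ₂,φ₂) over m ∈ [−8, 8]; prefactor 4π/(2·8+1) = 0.739198:
  m=-8: Y*=-0.000916-0.009557i  Y=-0.021694-0.002088i  product -0.000000+0.000209i
  m=-7: Y*=-0.005645+0.049854i  Y=-0.091179+0.029081i  product -0.000935-0.004710i
  m=-6: Y*=+0.050657-0.152333i  Y=-0.191028+0.165339i  product +0.015510+0.037475i
  m=-5: Y*=-0.174688+0.298602i  Y=-0.189243+0.389110i  product -0.083130-0.124481i
  m=-4: Y*=+0.324490-0.357075i  Y=-0.020702+0.431189i  product +0.147249+0.147309i
  m=-3: Y*=-0.266806+0.192447i  Y=+0.030260+0.081199i  product -0.023700-0.015841i
  m=-2: Y*=-0.130420+0.057709i  Y=-0.235503-0.247081i  product +0.044973+0.018634i
  m=-1: Y*=+0.399682-0.084476i  Y=-0.242030-0.103670i  product -0.105493-0.020989i
  m=+0: Y*=+0.014826-0.000000i  Y=+0.268430+0.000000i  product +0.003980+0.000000i
  m=+1: Y*=-0.399682-0.084476i  Y=+0.242030-0.103670i  product -0.105493+0.020989i
  m=+2: Y*=-0.130420-0.057709i  Y=-0.235503+0.247081i  product +0.044973-0.018634i
  m=+3: Y*=+0.266806+0.192447i  Y=-0.030260+0.081199i  product -0.023700+0.015841i
  m=+4: Y*=+0.324490+0.357075i  Y=-0.020702-0.431189i  product +0.147249-0.147309i
  m=+5: Y*=+0.174688+0.298602i  Y=+0.189243+0.389110i  product -0.083130+0.124481i
  m=+6: Y*=+0.050657+0.152333i  Y=-0.191028-0.165339i  product +0.015510-0.037475i
  m=+7: Y*=+0.005645+0.049854i  Y=+0.091179+0.029081i  product -0.000935+0.004710i
  m=+8: Y*=-0.000916+0.009557i  Y=-0.021694+0.002088i  product -0.000000-0.000209i
Accumulated sum -0.007073+0.000000i; after 4π/(2l+1) scaling, -0.005228+0.000000i ⇒ P_8 = -0.005228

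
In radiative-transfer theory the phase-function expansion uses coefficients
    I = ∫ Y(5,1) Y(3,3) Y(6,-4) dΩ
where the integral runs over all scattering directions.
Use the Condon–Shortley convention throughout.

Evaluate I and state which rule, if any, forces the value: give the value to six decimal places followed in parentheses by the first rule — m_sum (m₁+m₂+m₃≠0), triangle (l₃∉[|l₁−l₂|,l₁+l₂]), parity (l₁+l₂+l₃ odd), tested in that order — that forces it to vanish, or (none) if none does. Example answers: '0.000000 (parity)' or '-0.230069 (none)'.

Checks pass: Σm=0; 14 even; l₃=6∈[2,8].
(2·5+1)(2·3+1)(2·6+1) = 1001
Δ: 2! 8! 4! / 15! → 1/675675
sum: t=0:+1/8640 t=1:−1/2304 t=2:+1/8640 = -7/34560
3j²(5 3 6; 0 0 0) = Δ·Π!·Σ² = 7/429  (sign -1)
sum: t=2:+1/69120 = 1/69120
3j²(5 3 6; 1 3 -4) = Δ·Π!·Σ² = 4/143  (sign +1)
combine: 4πI² = 1001·7/429·4/143 = 196/429
take √, sign -1: I = -0.19067531
No selection rule forces the value: the integral is nonzero (none).

-0.190675 (none)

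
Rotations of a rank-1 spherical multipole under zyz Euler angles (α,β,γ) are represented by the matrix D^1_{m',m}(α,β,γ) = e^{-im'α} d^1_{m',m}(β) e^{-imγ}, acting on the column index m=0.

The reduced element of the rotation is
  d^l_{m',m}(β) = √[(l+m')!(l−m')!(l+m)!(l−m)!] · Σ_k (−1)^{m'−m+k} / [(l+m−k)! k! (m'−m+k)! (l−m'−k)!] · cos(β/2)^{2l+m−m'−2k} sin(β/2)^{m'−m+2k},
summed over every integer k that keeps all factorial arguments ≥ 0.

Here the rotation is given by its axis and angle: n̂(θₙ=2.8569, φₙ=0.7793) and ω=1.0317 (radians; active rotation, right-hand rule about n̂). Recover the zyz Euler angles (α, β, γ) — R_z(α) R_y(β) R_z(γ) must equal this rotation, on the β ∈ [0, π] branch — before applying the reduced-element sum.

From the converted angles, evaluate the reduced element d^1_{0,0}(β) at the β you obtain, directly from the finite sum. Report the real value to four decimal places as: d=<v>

d=0.9616

Axis–angle → zyz. n̂ = (sinθₙcosφₙ, sinθₙsinφₙ, cosθₙ) = (+0.199807, +0.197385, -0.959748), ω = 1.0317.
R = I cosω + sinω [n̂]ₓ + (1−cosω) n̂n̂ᵀ gives
  R = [+0.532789, +0.842822, +0.076070; -0.804437, +0.532321, -0.263658; -0.262711, +0.079280, +0.961612]
β = atan2(√(R₁₃²+R₂₃²), R₃₃) = 0.277979; α = atan2(R₂₃, R₁₃) mod 2π = 4.993280; γ = atan2(R₃₂, −R₃₁) mod 2π = 0.293087
d^1_{0,0}(β=0.2780) via the finite sum:
c=cos(0.277979/2)=0.990357, s=sin(0.277979/2)=0.138542; N=√[1·1·1·1]=1.000000
The bounds max(0,m−m')=0 and min(l+m,l−m')=1 give 2 terms
  k=0: (−1)^0·1.0000/(1)·0.9904^2·0.1385^0 = +0.980806
  k=1: (−1)^1·1.0000/(1)·0.9904^0·0.1385^2 = -0.019194
d^1_{0,0}(0.2780) = +0.980806 -0.019194 = +0.961612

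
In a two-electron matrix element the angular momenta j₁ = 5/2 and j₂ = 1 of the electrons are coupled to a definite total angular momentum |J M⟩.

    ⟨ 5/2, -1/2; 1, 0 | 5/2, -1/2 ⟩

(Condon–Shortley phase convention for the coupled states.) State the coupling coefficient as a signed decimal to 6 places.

−√(1/35) = -0.169031

j₁+j₂−J=1  J+j₁−j₂=4  J−j₁+j₂=1  j₁+j₂+J+1=7
(j₁±m₁, j₂±m₂, J±M) = (2,3,1,1,2,3)
P² = 144/35
sum k=0..1:
  [0] +1/6 = 1/6
  [1] −1/4 = -1/4
S = -1/12
C² = P²·S² = 1/35 ; C = -0.169031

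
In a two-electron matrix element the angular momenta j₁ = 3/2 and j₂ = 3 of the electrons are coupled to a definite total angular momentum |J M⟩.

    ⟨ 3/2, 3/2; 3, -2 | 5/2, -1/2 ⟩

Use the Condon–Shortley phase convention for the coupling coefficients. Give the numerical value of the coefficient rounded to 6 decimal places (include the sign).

triangle: 2!×1!×4!/8! = 48/40320
(j±m)!: 3!×0!×1!×5!×2!×3! = 8640
prefactor² = (2J+1)×Δ×N² = 432/7
  k=0: +1/(0!×2!×0!×1!×1!×3!) = 1/12
Σ = 1/12  ⇒  CG² = 432/7×(1/12)² = 3/7
CG = +√(3/7) = +0.654654

+√(3/7) ≈ +0.654654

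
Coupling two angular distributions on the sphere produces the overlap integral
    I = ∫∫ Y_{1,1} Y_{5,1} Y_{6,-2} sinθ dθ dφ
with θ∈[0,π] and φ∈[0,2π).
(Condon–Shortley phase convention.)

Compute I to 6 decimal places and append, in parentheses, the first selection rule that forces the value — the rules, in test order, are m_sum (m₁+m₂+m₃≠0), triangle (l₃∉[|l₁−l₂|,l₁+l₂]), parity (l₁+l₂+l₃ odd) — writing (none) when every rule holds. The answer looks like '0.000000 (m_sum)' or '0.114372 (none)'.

0.216205 (none)

Checks pass: Σm=0; 12 even; l₃=6∈[4,6].
(2·1+1)(2·5+1)(2·6+1) = 429
Δ: 0! 2! 10! / 13! → 1/858
sum: t=0:+1/14400 = 1/14400
3j²(1 5 6; 0 0 0) = Δ·Π!·Σ² = 6/143  (sign +1)
sum: t=0:+1/34560 = 1/34560
3j²(1 5 6; 1 1 -2) = Δ·Π!·Σ² = 14/429  (sign +1)
combine: 4πI² = 429·6/143·14/429 = 84/143
take √, sign +1: I = 0.21620548
No selection rule forces the value: the integral is nonzero (none).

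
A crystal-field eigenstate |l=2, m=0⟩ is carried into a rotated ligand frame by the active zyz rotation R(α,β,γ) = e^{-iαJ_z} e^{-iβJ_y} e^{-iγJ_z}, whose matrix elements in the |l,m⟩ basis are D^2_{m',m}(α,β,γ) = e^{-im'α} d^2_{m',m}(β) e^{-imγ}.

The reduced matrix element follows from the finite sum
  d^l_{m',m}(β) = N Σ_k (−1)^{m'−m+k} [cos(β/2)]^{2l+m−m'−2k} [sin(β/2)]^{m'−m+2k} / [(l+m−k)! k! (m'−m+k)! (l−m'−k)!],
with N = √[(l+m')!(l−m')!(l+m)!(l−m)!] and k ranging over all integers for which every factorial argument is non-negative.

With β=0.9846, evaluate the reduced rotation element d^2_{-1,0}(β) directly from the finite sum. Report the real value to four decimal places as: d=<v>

d=0.5644

d^2_{-1,0}(β=0.9846) via the finite sum:
c=cos(0.984600/2)=0.881248, s=sin(0.984600/2)=0.472654; N=√[1·6·2·2]=4.898979
Admissible k: 1..2 (factorial args all ≥0)
  k=1: (−1)^0·4.8990/(2)·0.8812^3·0.4727^1 = +0.792344
  k=2: (−1)^1·4.8990/(2)·0.8812^1·0.4727^3 = -0.227931
d^2_{-1,0}(0.9846) = +0.792344 -0.227931 = +0.564412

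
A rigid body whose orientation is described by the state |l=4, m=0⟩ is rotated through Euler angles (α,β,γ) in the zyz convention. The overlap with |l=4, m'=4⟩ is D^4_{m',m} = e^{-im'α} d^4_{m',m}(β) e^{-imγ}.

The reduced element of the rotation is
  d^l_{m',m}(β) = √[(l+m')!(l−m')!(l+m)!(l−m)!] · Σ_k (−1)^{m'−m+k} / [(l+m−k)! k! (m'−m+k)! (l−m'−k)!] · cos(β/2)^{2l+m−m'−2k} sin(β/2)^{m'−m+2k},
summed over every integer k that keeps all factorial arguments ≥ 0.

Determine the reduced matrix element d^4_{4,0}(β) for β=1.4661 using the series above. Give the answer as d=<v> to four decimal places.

d=0.5116

d^4_{4,0}(β=1.4661) via the finite sum:
With c≡cos(β/2)=0.743137 and s≡sin(β/2)=0.669139, N=[40320·1·24·24]^{1/2}=4819.161753
The bounds max(0,m−m')=0 and min(l+m,l−m')=0 give 1 term
  k=0: (−1)^4·4819.1618/(576)·0.7431^4·0.6691^4 = +0.511553
d^4_{4,0}(1.4661) = +0.511553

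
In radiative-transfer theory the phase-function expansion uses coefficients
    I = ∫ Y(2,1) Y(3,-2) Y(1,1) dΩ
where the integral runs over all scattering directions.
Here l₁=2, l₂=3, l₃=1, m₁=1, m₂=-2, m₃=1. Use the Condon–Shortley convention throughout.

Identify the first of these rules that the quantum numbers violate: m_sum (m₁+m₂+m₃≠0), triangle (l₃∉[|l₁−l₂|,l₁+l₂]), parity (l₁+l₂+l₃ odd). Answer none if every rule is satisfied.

none

Σmᵢ = 0  ✓
l₃∈[|l₁−l₂|,l₁+l₂]=[1,5], have l₃=1  ✓
Σlᵢ = 6 ⇒ even  ✓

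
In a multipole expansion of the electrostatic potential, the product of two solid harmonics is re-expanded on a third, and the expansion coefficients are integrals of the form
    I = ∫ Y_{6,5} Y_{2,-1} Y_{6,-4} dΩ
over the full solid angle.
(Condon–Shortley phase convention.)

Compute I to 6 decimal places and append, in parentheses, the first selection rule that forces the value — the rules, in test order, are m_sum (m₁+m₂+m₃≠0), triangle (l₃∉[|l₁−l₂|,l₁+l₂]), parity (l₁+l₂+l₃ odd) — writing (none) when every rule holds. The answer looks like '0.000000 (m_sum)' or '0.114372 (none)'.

m-sum 0 ✓  L=14 even ✓  4≤6≤8 ✓
Π(2lᵢ+1) = 13×5×13 = 845
triangle coeff Δ(6,2,6) = 1/90090
Σ_t [0,2]: t=0:+1/69120 t=1:−1/14400 t=2:+1/69120 = -7/172800
(3j)²=14/715 [(6 2 6; 0 0 0)], sign=-1
Σ_t [0,1]: t=0:+1/725760 t=1:−1/7257600 = 1/806400
(3j)²=27/910 [(6 2 6; 5 -1 -4)], sign=+1
⇒ 4πI² = 27/55
I = (-1)√(27/55/(4π)) = -0.19764945
No selection rule forces the value: the integral is nonzero (none).

-0.197649 (none)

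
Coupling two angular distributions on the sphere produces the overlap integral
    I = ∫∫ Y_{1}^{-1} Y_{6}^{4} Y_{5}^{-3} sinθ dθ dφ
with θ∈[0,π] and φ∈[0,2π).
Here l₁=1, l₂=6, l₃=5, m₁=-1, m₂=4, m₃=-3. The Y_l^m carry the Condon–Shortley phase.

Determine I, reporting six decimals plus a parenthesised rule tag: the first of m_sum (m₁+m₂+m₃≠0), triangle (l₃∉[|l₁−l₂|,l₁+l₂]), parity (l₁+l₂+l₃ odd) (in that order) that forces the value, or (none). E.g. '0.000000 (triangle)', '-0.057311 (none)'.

0.274090 (none)

m-sum 0 ✓  L=12 even ✓  5≤5≤7 ✓
Π(2lᵢ+1) = 3×13×11 = 429
triangle coeff Δ(1,6,5) = 1/858
Σ_t [1,1]: t=1:−1/14400 = -1/14400
(3j)²=6/143 [(1 6 5; 0 0 0)], sign=+1
Σ_t [2,2]: t=2:+1/161280 = 1/161280
(3j)²=15/286 [(1 6 5; -1 4 -3)], sign=+1
⇒ 4πI² = 135/143
I = (+1)√(135/143/(4π)) = 0.27409047
No selection rule forces the value: the integral is nonzero (none).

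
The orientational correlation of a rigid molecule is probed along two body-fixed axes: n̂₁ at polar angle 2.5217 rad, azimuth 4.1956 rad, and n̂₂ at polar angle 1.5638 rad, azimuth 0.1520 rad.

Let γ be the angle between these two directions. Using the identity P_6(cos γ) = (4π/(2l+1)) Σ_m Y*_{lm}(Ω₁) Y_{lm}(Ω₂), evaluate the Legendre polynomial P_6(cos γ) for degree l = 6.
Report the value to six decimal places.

0.247854

Term-by-term m-sum for l=6 (normalisation 4π/13 = 0.966644):
  m=-6: Y*=+0.018556+0.000759i  Y=+0.295684-0.381933i  product +0.005776-0.006863i
  m=-5: Y*=+0.047699-0.076479i  Y=+0.008485-0.008065i  product -0.000212-0.001034i
  m=-4: Y*=-0.121687-0.224686i  Y=-0.292657+0.203673i  product +0.081375+0.040972i
  m=-3: Y*=-0.445614-0.009105i  Y=-0.012272+0.006019i  product +0.005523-0.002570i
  m=-2: Y*=-0.200197+0.336096i  Y=+0.310472-0.097403i  product -0.029419+0.123848i
  m=-1: Y*=-0.037644-0.066239i  Y=+0.014241-0.002181i  product -0.000681-0.000861i
  m=+0: Y*=-0.414716-0.000000i  Y=-0.317519+0.000000i  product +0.131680+0.000000i
  m=+1: Y*=+0.037644-0.066239i  Y=-0.014241-0.002181i  product -0.000681+0.000861i
  m=+2: Y*=-0.200197-0.336096i  Y=+0.310472+0.097403i  product -0.029419-0.123848i
  m=+3: Y*=+0.445614-0.009105i  Y=+0.012272+0.006019i  product +0.005523+0.002570i
  m=+4: Y*=-0.121687+0.224686i  Y=-0.292657-0.203673i  product +0.081375-0.040972i
  m=+5: Y*=-0.047699-0.076479i  Y=-0.008485-0.008065i  product -0.000212+0.001034i
  m=+6: Y*=+0.018556-0.000759i  Y=+0.295684+0.381933i  product +0.005776+0.006863i
Σ over m = +0.256407-0.000000i; ×(4π/13) → +0.247854-0.000000i. Real part: 0.247854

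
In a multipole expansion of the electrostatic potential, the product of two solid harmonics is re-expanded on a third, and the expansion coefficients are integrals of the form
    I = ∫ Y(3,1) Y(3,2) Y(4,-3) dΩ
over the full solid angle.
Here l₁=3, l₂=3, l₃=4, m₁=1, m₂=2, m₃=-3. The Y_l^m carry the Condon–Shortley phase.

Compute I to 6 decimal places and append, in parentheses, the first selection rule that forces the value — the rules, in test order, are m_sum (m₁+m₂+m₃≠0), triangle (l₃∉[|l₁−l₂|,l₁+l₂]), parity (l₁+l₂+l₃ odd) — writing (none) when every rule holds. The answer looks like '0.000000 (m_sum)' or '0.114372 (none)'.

Rules hold: Σm=0, L=10 even, 0≤4≤6.
N = 7·7·9 = 441
Δ = 2!·4!·4!/11! = 1/34650
Racah Σ t=0..2: t=0:+1/72 t=1:−1/16 t=2:+1/72 = -5/144
⇒ 3j(3 3 4; 0 0 0)² = 2/77, sgn -1
Racah Σ t=1..2: t=1:−1/144 t=2:+1/288 = -1/288
⇒ 3j(3 3 4; 1 2 -3)² = 1/99, sgn +1
4πI² = N·(3j₀)²·(3jₘ)² = 14/121
I = -1·√(0.115702/4π) = -0.09595473
No selection rule forces the value: the integral is nonzero (none).

-0.095955 (none)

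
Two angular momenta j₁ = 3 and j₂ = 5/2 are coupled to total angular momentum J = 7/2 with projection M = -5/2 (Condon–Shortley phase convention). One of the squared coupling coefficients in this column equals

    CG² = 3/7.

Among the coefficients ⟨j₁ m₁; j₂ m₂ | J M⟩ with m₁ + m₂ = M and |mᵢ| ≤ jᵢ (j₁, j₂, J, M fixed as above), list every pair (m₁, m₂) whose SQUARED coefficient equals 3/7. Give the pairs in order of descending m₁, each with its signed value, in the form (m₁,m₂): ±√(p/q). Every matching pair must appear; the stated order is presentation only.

(-3,1/2): +√(3/7)

Admissible pairs with m₁+m₂ = M = -5/2: (-3,1/2), (-2,-1/2), (-1,-3/2), (0,-5/2)
  (m₁,m₂)=(0,-5/2): CG² = 8/21, CG = +√(8/21)
  (m₁,m₂)=(-1,-3/2): CG² = 10/63, CG = −√(10/63)
  (m₁,m₂)=(-2,-1/2): CG² = 2/63, CG = −√(2/63)
  (m₁,m₂)=(-3,1/2): CG² = 3/7, CG = +√(3/7)   ← matches the target
Pairs with CG² = 3/7: (-3,1/2): +√(3/7)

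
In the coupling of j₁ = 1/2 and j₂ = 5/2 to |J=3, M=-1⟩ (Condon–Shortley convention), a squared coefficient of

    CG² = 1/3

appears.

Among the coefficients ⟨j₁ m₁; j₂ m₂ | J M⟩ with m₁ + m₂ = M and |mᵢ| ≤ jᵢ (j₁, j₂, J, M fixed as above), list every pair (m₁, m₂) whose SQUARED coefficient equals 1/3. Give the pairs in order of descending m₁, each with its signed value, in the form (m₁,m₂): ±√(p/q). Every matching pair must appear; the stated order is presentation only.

(1/2,-3/2): +√(1/3)

Admissible pairs with m₁+m₂ = M = -1: (-1/2,-1/2), (1/2,-3/2)
  (m₁,m₂)=(1/2,-3/2): CG² = 1/3, CG = +√(1/3)   ← matches the target
  (m₁,m₂)=(-1/2,-1/2): CG² = 2/3, CG = +√(2/3)
Pairs with CG² = 1/3: (1/2,-3/2): +√(1/3)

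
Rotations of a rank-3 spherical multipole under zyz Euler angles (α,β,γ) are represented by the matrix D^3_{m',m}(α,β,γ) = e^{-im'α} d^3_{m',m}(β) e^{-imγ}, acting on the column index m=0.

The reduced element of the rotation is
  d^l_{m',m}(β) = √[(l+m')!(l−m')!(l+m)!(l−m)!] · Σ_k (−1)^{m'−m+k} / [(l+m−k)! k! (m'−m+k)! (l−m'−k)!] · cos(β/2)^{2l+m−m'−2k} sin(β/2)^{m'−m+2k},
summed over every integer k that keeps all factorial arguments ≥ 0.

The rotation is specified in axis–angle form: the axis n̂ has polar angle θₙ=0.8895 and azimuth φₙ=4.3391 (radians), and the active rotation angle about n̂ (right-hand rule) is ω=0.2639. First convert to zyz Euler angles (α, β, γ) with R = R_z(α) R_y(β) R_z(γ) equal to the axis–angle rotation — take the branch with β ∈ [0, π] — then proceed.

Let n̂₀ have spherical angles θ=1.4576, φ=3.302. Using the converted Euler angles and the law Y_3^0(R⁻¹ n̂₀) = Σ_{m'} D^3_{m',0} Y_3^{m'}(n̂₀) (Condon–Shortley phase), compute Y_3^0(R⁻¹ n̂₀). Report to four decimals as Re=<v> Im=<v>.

Re=-0.2808 Im=0.0000

Axis–angle → zyz. n̂ = (sinθₙcosφₙ, sinθₙsinφₙ, cosθₙ) = (-0.283268, -0.723264, +0.629800), ω = 0.2639.
R = I cosω + sinω [n̂]ₓ + (1−cosω) n̂n̂ᵀ gives
  R = [+0.968158, -0.157189, -0.194838; +0.171375, +0.983490, +0.058120; +0.182485, -0.089659, +0.979112]
β = atan2(√(R₁₃²+R₂₃²), R₃₃) = 0.204749; α = atan2(R₂₃, R₁₃) mod 2π = 2.851698; γ = atan2(R₃₂, −R₃₁) mod 2π = 3.598276
Need the full column D^3_{m',0} for m'=−3..3 at α=2.8517, β=0.2047, γ=3.5983.
cos(β/2)=0.994764, sin(β/2)=0.102196
d^3_{-3,0}: single k=3 term ⇒ +0.004699;  D = -0.003031+0.003590i
d^3_{-2,0}: k∈[2..3] ⇒ +0.056016 -0.000591 = +0.055424;  D = +0.046367-0.030364i
d^3_{-1,0}: k∈[1..3] ⇒ +0.344846 -0.010919 +0.000038 = +0.333966;  D = -0.320031+0.095465i
d^3_{0,0}: k∈[0..3] ⇒ +0.968994 -0.092043 +0.000971 -0.000001 = +0.877921;  D = +0.877921+0.000000i
d^3_{1,0}: k∈[0..2] ⇒ -0.344846 +0.010919 -0.000038 = -0.333966;  D = +0.320031+0.095465i
d^3_{2,0}: k∈[0..1] ⇒ +0.056016 -0.000591 = +0.055424;  D = +0.046367+0.030364i
d^3_{3,0}: single k=0 term ⇒ -0.004699;  D = +0.003031+0.003590i
Y_3^{m'}(θ=1.4576,φ=3.302) and Σ D·Y over m':
  (-0.0030+0.0036i)·(-0.3628+0.1894i)  (+0.0464-0.0304i)·(+0.1082-0.0359i)  (-0.3200+0.0955i)·(+0.2968-0.0480i)  (+0.8779+0.0000i)·(-0.1238+0.0000i)  (+0.3200+0.0955i)·(-0.2968-0.0480i)  (+0.0464+0.0304i)·(+0.1082+0.0359i)  (+0.0030+0.0036i)·(+0.3628+0.1894i)
Y_3^0(R⁻¹ n̂) = -0.280754+0.000000i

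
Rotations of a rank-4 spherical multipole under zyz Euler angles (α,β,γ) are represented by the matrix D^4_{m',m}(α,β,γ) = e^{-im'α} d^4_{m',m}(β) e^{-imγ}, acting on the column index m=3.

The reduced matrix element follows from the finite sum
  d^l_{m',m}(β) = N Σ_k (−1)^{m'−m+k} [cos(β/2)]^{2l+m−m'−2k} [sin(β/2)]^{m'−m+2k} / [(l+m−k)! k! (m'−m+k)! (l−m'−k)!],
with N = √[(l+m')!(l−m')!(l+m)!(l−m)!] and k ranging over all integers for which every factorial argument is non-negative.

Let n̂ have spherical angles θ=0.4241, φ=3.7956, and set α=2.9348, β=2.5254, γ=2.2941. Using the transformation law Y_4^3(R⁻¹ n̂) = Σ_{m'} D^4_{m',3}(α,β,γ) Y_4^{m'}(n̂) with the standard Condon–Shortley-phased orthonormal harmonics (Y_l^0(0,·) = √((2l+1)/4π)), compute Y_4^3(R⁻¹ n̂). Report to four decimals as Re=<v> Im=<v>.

Re=0.0840 Im=0.3800

Need the full column D^4_{m',3} for m'=−4..4 at α=2.9348, β=2.5254, γ=2.2941.
cos(β/2)=0.303245, sin(β/2)=0.952913
d^4_{-4,3}: single k=7 term ⇒ +0.611942;  D = +0.088125-0.605563i
d^4_{-3,3}: k∈[6..7] ⇒ +0.481952 -0.679868 = -0.197915;  D = +0.068107-0.185828i
d^4_{-2,3}: k∈[5..6] ⇒ +0.245942 -0.809523 = -0.563581;  D = -0.298457+0.478066i
d^4_{-1,3}: k∈[4..5] ⇒ +0.092237 -0.546483 = -0.454245;  D = +0.314545-0.327719i
d^4_{0,3}: k∈[3..4] ⇒ +0.026254 -0.259245 = -0.232991;  D = -0.192413+0.131387i
d^4_{1,3}: k∈[2..3] ⇒ +0.005605 -0.092237 = -0.086633;  D = +0.080051-0.033123i
d^4_{2,3}: k∈[1..2] ⇒ +0.000841 -0.024907 = -0.024066;  D = -0.023653+0.004439i
d^4_{3,3}: k∈[0..1] ⇒ +0.000072 -0.004943 = -0.004871;  D = +0.004870+0.000104i
d^4_{4,3}: single k=0 term ⇒ -0.000636;  D = -0.000619-0.000144i
Y_4^{m'}(θ=0.4241,φ=3.7956) and Σ D·Y over m':
  (+0.0881-0.6056i)·(-0.0110-0.0064i)  (+0.0681-0.1858i)·(+0.0303+0.0735i)  (-0.2985+0.4781i)·(+0.0708-0.2634i)  (+0.3145-0.3277i)·(-0.3964+0.3038i)  (-0.1924+0.1314i)·(+0.2359+0.0000i)  (+0.0801-0.0331i)·(+0.3964+0.3038i)  (-0.0237+0.0044i)·(+0.0708+0.2634i)  (+0.0049+0.0001i)·(-0.0303+0.0735i)  (-0.0006-0.0001i)·(-0.0110+0.0064i)
Y_4^3(R⁻¹ n̂) = +0.083962+0.380019i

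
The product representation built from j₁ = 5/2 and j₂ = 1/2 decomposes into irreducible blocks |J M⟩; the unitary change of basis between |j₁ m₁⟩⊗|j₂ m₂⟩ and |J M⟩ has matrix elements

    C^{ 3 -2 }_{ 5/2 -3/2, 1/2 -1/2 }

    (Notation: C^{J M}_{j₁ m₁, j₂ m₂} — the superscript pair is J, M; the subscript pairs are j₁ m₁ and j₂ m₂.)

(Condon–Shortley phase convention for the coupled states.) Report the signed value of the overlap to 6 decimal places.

+0.912871

j₁+j₂−J=0  J+j₁−j₂=5  J−j₁+j₂=1  j₁+j₂+J+1=7
(j₁±m₁, j₂±m₂, J±M) = (1,4,0,1,1,5)
P² = 480
sum k=0..0:
  [0] +1/24 = 1/24
S = 1/24
C² = P²·S² = 5/6 ; C = +0.912871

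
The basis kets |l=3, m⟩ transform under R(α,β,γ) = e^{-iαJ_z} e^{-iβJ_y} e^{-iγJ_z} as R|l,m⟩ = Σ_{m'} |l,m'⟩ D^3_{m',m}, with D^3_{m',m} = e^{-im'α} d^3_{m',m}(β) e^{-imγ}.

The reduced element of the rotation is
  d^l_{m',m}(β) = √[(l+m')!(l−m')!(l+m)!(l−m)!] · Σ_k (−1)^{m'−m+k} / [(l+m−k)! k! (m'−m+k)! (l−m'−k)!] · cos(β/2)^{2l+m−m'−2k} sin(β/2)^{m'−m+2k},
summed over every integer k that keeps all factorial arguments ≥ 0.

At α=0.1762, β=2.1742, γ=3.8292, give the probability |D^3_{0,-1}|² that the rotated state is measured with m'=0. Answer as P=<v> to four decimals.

P=0.0473

D^3_{0,-1}(0.1762,2.1742,3.8292) = e^{-i·0·0.1762}·d^3_{0,-1}(2.1742)·e^{-i·-1·3.8292}. Compute d first:
c=cos(2.174200/2)=0.465055, s=sin(2.174200/2)=0.885282; N=√[6·6·2·24]=41.569219
Admissible k: 0..2 (factorial args all ≥0)
  k=0: (−1)^1·41.5692/(12)·0.4651^5·0.8853^1 = -0.066710
  k=1: (−1)^2·41.5692/(4)·0.4651^3·0.8853^3 = +0.725218
  k=2: (−1)^3·41.5692/(12)·0.4651^1·0.8853^5 = -0.875997
d^3_{0,-1}(2.1742) = -0.066710 +0.725218 -0.875997 = -0.217489
|D^3_{0,-1}|² = |d^3_{0,-1}(β)|² = (-0.217489)² = 0.047302 (the z-rotation phases have unit modulus)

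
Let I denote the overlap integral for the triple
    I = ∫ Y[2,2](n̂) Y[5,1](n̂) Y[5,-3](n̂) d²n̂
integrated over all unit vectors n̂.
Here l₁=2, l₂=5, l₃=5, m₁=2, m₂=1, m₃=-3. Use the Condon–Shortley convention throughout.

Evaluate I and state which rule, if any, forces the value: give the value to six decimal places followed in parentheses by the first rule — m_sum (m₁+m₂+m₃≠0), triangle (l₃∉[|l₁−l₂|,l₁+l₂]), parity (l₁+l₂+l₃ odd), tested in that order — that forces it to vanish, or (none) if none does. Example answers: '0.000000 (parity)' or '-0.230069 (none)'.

Checks pass: Σm=0; 12 even; l₃=5∈[3,7].
(2·2+1)(2·5+1)(2·5+1) = 605
Δ: 2! 2! 8! / 13! → 1/38610
sum: t=0:+1/2880 t=1:−1/576 t=2:+1/2880 = -1/960
3j²(2 5 5; 0 0 0) = Δ·Π!·Σ² = 10/429  (sign +1)
sum: t=0:+1/5760 = 1/5760
3j²(2 5 5; 2 1 -3) = Δ·Π!·Σ² = 56/2145  (sign +1)
combine: 4πI² = 605·10/429·56/2145 = 560/1521
take √, sign +1: I = 0.17116875
No selection rule forces the value: the integral is nonzero (none).

0.171169 (none)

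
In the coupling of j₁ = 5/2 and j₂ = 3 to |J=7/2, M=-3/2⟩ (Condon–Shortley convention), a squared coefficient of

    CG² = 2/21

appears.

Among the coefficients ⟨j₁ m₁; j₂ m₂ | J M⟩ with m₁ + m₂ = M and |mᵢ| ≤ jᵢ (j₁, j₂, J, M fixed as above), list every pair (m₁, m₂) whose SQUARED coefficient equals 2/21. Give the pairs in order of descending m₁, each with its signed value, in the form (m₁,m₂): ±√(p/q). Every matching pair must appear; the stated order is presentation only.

Admissible pairs with m₁+m₂ = M = -3/2: (-5/2,1), (-3/2,0), (-1/2,-1), (1/2,-2), (3/2,-3)
  (m₁,m₂)=(3/2,-3): CG² = 2/7, CG = +√(2/7)
  (m₁,m₂)=(1/2,-2): CG² = 2/21, CG = +√(2/21)   ← matches the target
  (m₁,m₂)=(-1/2,-1): CG² = 5/21, CG = −√(5/21)
  (m₁,m₂)=(-3/2,0): CG² = 0/1, CG = 0
  (m₁,m₂)=(-5/2,1): CG² = 8/21, CG = +√(8/21)
Pairs with CG² = 2/21: (1/2,-2): +√(2/21)

(1/2,-2): +√(2/21)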